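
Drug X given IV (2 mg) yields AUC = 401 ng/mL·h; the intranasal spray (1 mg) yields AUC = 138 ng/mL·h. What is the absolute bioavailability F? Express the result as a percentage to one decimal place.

F = (AUC_ev / D_ev) / (AUC_iv / D_iv)
  = (138/1) / (401/2)
  = 138 / 200.5 = 0.6883
  = 68.83%

F = 68.8%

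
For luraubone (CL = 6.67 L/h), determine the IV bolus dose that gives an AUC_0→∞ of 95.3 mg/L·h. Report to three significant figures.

Dose_iv = CL × AUC_0→∞
     = 6.67 × 95.3 = 635.651 mg

Dose = 636 mg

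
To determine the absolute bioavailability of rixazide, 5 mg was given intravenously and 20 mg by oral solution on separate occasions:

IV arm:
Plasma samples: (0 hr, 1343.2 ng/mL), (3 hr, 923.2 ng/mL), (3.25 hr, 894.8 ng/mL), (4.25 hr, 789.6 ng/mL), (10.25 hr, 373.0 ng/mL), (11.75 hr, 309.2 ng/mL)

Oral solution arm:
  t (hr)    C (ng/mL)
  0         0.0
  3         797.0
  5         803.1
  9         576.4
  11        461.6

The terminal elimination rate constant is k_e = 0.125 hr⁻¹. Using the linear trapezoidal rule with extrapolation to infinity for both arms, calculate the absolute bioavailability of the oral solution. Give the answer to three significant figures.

Trapezoidal AUC_0→11.75 (IV):
  [0→3]: (1343.2+923.2)/2 × 3 = 3399.6
  [3→3.25]: (923.2+894.8)/2 × 0.25 = 227.25
  [3.25→4.25]: (894.8+789.6)/2 × 1 = 842.2
  [4.25→10.25]: (789.6+373.0)/2 × 6 = 3487.8
  [10.25→11.75]: (373.0+309.2)/2 × 1.5 = 511.65
  Sum = 8468.5 ng/mL·hr
IV tail: 309.2/0.125 = 2473.600; AUC_iv,0→∞ = 8468.5 + 2473.600 = 10942.1 ng/mL·hr
Trapezoidal AUC_0→11 (oral solution):
  [0→3]: (0.0+797.0)/2 × 3 = 1195.5
  [3→5]: (797.0+803.1)/2 × 2 = 1600.1
  [5→9]: (803.1+576.4)/2 × 4 = 2759.0
  [9→11]: (576.4+461.6)/2 × 2 = 1038.0
  Sum = 6592.6 ng/mL·hr
oral solution tail: 461.6/0.125 = 3692.800; AUC_ev,0→∞ = 6592.6 + 3692.800 = 10285.4 ng/mL·hr
F = (AUC_ev/D_ev)/(AUC_iv/D_iv) = (10285.4/20)/(10942.1/5) = 514.27/2188.42 = 0.2350

F = 0.235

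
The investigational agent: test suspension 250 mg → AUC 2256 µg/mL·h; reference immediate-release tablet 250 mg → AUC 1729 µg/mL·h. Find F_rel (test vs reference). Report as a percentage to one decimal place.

F_rel = 130.5%

F_rel = (AUC_test/D_test) / (AUC_ref/D_ref)
      = (2256/250) / (1729/250)
      = 9.024 / 6.916 = 1.3048 = 130.48%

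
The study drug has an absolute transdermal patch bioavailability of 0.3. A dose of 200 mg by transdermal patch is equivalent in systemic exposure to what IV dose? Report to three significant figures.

D_iv = 60.0 mg

Systemic exposure from an extravascular dose = F × D_ev, so the equivalent IV dose is F × D_ev.
D_iv = F × D_ev = 0.3 × 200 = 60 mg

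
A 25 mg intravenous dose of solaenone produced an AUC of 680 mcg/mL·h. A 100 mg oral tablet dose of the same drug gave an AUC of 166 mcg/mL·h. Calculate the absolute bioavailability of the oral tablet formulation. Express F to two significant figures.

F = (AUC_ev / D_ev) / (AUC_iv / D_iv)
  = (166/100) / (680/25)
  = 1.66 / 27.2 = 0.0610

F = 0.061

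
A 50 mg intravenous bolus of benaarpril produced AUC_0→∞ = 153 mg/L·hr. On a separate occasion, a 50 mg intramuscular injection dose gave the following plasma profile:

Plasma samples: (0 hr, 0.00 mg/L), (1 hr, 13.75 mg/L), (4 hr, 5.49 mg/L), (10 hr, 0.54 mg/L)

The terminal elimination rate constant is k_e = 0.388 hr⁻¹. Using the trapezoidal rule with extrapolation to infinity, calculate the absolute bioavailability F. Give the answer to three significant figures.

F = 0.361

Trapezoidal AUC_0→10 (intramuscular injection):
  [0→1]: (0.00+13.75)/2 × 1 = 6.875
  [1→4]: (13.75+5.49)/2 × 3 = 28.86
  [4→10]: (5.49+0.54)/2 × 6 = 18.09
  Sum = 53.825 mg/L·hr
Tail: C_last/k_e = 0.54/0.388 = 1.392
AUC_0→∞ (intramuscular injection) = 53.825 + 1.392 = 55.217 mg/L·hr
F = (AUC_ev/D_ev)/(AUC_iv/D_iv) = (55.217/50)/(153/50) = 1.10434/3.06 = 0.3609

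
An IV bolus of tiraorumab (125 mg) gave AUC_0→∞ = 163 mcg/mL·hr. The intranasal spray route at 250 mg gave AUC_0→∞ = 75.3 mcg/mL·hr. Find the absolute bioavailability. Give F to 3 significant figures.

F = (AUC_ev / D_ev) / (AUC_iv / D_iv)
  = (75.3/250) / (163/125)
  = 0.3012 / 1.304 = 0.2310

F = 0.231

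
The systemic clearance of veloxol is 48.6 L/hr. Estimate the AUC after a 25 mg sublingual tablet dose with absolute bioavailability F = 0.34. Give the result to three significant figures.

AUC = 0.175 mg/L·hr

AUC_0→∞ = F × Dose / CL
        = 0.34 × 25 / 48.6 = 0.174897 mg/L·hr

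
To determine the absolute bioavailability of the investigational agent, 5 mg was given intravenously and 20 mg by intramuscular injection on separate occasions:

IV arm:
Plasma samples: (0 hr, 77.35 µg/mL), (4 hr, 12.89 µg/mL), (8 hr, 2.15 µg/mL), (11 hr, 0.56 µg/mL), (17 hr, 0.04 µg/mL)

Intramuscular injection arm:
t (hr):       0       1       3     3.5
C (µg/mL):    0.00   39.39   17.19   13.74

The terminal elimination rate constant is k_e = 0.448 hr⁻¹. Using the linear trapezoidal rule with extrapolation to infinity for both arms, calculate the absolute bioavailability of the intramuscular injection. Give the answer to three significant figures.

Trapezoidal AUC_0→17 (IV):
  [0→4]: (77.35+12.89)/2 × 4 = 180.48
  [4→8]: (12.89+2.15)/2 × 4 = 30.08
  [8→11]: (2.15+0.56)/2 × 3 = 4.065
  [11→17]: (0.56+0.04)/2 × 6 = 1.8
  Sum = 216.425 µg/mL·hr
IV tail: 0.04/0.448 = 0.089; AUC_iv,0→∞ = 216.425 + 0.089 = 216.514 µg/mL·hr
Trapezoidal AUC_0→3.5 (intramuscular injection):
  [0→1]: (0.00+39.39)/2 × 1 = 19.695
  [1→3]: (39.39+17.19)/2 × 2 = 56.58
  [3→3.5]: (17.19+13.74)/2 × 0.5 = 7.7325
  Sum = 84.0075 µg/mL·hr
intramuscular injection tail: 13.74/0.448 = 30.670; AUC_ev,0→∞ = 84.0075 + 30.670 = 114.6775 µg/mL·hr
F = (AUC_ev/D_ev)/(AUC_iv/D_iv) = (114.6775/20)/(216.514/5) = 5.733875/43.3028 = 0.1324

F = 0.132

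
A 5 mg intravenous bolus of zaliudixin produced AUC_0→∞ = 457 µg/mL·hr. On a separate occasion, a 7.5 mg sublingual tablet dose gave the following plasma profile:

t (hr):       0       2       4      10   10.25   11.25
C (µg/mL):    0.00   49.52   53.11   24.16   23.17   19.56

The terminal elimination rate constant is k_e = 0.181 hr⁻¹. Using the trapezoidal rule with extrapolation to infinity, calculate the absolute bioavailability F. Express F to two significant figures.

F = 0.76

Trapezoidal AUC_0→11.25 (sublingual tablet):
  [0→2]: (0.00+49.52)/2 × 2 = 49.52
  [2→4]: (49.52+53.11)/2 × 2 = 102.63
  [4→10]: (53.11+24.16)/2 × 6 = 231.81
  [10→10.25]: (24.16+23.17)/2 × 0.25 = 5.91625
  [10.25→11.25]: (23.17+19.56)/2 × 1 = 21.365
  Sum = 411.24125 µg/mL·hr
Tail: C_last/k_e = 19.56/0.181 = 108.066
AUC_0→∞ (sublingual tablet) = 411.24125 + 108.066 = 519.30725 µg/mL·hr
F = (AUC_ev/D_ev)/(AUC_iv/D_iv) = (519.30725/7.5)/(457/5) = 69.241/91.4 = 0.7576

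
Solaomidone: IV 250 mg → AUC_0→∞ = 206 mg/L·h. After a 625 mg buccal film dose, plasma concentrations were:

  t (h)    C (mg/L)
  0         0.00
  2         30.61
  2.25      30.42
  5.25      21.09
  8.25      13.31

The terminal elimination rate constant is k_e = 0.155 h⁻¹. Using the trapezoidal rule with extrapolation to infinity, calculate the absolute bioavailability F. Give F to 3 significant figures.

F = 0.491

Trapezoidal AUC_0→8.25 (buccal film):
  [0→2]: (0.00+30.61)/2 × 2 = 30.61
  [2→2.25]: (30.61+30.42)/2 × 0.25 = 7.62875
  [2.25→5.25]: (30.42+21.09)/2 × 3 = 77.265
  [5.25→8.25]: (21.09+13.31)/2 × 3 = 51.6
  Sum = 167.10375 mg/L·h
Tail: C_last/k_e = 13.31/0.155 = 85.871
AUC_0→∞ (buccal film) = 167.10375 + 85.871 = 252.97475 mg/L·h
F = (AUC_ev/D_ev)/(AUC_iv/D_iv) = (252.97475/625)/(206/250) = 0.4047596/0.824 = 0.4912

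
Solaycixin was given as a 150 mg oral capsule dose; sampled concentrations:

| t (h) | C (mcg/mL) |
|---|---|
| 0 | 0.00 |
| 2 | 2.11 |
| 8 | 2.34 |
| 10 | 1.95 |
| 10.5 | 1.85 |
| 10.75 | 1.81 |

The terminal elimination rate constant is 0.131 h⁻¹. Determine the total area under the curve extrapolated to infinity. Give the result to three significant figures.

Trapezoidal AUC_0→10.75:
  [0→2]: (0.00+2.11)/2 × 2 = 2.11
  [2→8]: (2.11+2.34)/2 × 6 = 13.35
  [8→10]: (2.34+1.95)/2 × 2 = 4.29
  [10→10.5]: (1.95+1.85)/2 × 0.5 = 0.95
  [10.5→10.75]: (1.85+1.81)/2 × 0.25 = 0.4575
  Sum = 21.1575 mcg/mL·h
Extrapolated tail: C_last / k_e = 1.81 / 0.131 = 13.817
AUC_0→∞ = 21.1575 + 13.817 = 34.9745 mcg/mL·h

AUC = 35.0 mcg/mL·h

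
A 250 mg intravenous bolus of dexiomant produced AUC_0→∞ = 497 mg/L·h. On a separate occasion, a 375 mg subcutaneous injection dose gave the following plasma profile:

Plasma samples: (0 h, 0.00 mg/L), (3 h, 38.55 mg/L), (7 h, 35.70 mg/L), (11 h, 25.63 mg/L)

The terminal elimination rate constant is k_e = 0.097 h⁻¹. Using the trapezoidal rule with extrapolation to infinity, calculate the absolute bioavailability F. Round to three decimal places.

F = 0.796

Trapezoidal AUC_0→11 (subcutaneous injection):
  [0→3]: (0.00+38.55)/2 × 3 = 57.825
  [3→7]: (38.55+35.70)/2 × 4 = 148.5
  [7→11]: (35.70+25.63)/2 × 4 = 122.66
  Sum = 328.985 mg/L·h
Tail: C_last/k_e = 25.63/0.097 = 264.227
AUC_0→∞ (subcutaneous injection) = 328.985 + 264.227 = 593.212 mg/L·h
F = (AUC_ev/D_ev)/(AUC_iv/D_iv) = (593.212/375)/(497/250) = 1.5819/1.988 = 0.7957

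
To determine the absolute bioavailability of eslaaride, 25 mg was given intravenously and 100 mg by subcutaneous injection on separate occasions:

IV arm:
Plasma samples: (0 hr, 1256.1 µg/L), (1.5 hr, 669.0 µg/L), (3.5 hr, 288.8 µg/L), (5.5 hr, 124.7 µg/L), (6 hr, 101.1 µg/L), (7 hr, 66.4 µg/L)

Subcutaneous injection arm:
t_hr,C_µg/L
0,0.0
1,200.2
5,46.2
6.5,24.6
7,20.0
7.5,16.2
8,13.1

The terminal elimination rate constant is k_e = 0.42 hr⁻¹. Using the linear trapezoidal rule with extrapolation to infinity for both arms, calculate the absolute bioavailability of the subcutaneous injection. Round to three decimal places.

F = 0.057

Trapezoidal AUC_0→7 (IV):
  [0→1.5]: (1256.1+669.0)/2 × 1.5 = 1443.825
  [1.5→3.5]: (669.0+288.8)/2 × 2 = 957.8
  [3.5→5.5]: (288.8+124.7)/2 × 2 = 413.5
  [5.5→6]: (124.7+101.1)/2 × 0.5 = 56.45
  [6→7]: (101.1+66.4)/2 × 1 = 83.75
  Sum = 2955.325 µg/L·hr
IV tail: 66.4/0.42 = 158.095; AUC_iv,0→∞ = 2955.325 + 158.095 = 3113.42 µg/L·hr
Trapezoidal AUC_0→8 (subcutaneous injection):
  [0→1]: (0.0+200.2)/2 × 1 = 100.1
  [1→5]: (200.2+46.2)/2 × 4 = 492.8
  [5→6.5]: (46.2+24.6)/2 × 1.5 = 53.1
  [6.5→7]: (24.6+20.0)/2 × 0.5 = 11.15
  [7→7.5]: (20.0+16.2)/2 × 0.5 = 9.05
  [7.5→8]: (16.2+13.1)/2 × 0.5 = 7.325
  Sum = 673.525 µg/L·hr
subcutaneous injection tail: 13.1/0.42 = 31.190; AUC_ev,0→∞ = 673.525 + 31.190 = 704.715 µg/L·hr
F = (AUC_ev/D_ev)/(AUC_iv/D_iv) = (704.715/100)/(3113.42/25) = 7.04715/124.5368 = 0.0566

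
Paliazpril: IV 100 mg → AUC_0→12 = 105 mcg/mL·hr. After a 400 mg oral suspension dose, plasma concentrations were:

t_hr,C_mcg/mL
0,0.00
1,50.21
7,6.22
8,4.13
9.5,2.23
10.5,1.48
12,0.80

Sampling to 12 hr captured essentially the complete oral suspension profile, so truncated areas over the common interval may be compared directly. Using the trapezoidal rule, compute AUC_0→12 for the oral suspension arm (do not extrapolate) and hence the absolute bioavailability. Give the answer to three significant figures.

F = 0.495

Trapezoidal AUC_0→12 (oral suspension):
  [0→1]: (0.00+50.21)/2 × 1 = 25.105
  [1→7]: (50.21+6.22)/2 × 6 = 169.29
  [7→8]: (6.22+4.13)/2 × 1 = 5.175
  [8→9.5]: (4.13+2.23)/2 × 1.5 = 4.77
  [9.5→10.5]: (2.23+1.48)/2 × 1 = 1.855
  [10.5→12]: (1.48+0.80)/2 × 1.5 = 1.71
  Sum = 207.905 mcg/mL·hr
F = (AUC_ev/D_ev)/(AUC_iv/D_iv) = (207.905/400)/(105/100) = 0.5197625/1.05 = 0.4950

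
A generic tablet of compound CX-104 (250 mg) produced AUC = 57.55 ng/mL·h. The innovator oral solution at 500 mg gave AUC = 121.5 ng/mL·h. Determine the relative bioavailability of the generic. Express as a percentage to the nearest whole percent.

F_rel = 95%

F_rel = (AUC_test/D_test) / (AUC_ref/D_ref)
      = (57.55/250) / (121.5/500)
      = 0.2302 / 0.243 = 0.9473 = 94.73%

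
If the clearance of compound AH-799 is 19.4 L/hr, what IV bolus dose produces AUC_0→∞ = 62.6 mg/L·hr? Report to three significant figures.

Dose_iv = CL × AUC_0→∞
     = 19.4 × 62.6 = 1214.44 mg

Dose = 1210 mg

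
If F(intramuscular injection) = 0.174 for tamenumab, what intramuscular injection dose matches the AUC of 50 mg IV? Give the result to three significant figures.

D_intramuscular = 287 mg

For equal systemic exposure: F × D_ev = D_iv
D_ev = D_iv / F = 50 / 0.174 = 287.356 mg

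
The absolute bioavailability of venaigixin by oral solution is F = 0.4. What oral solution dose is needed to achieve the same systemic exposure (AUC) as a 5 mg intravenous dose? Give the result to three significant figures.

For equal systemic exposure: F × D_ev = D_iv
D_ev = D_iv / F = 5 / 0.4 = 12.5 mg

D_oral = 12.5 mg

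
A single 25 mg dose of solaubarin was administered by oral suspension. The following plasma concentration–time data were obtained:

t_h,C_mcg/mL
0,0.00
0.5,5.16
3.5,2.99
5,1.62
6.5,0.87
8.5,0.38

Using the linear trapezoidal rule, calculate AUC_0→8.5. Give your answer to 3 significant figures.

AUC = 20.1 mcg/mL·h

Trapezoidal AUC_0→8.5:
  [0→0.5]: (0.00+5.16)/2 × 0.5 = 1.29
  [0.5→3.5]: (5.16+2.99)/2 × 3 = 12.225
  [3.5→5]: (2.99+1.62)/2 × 1.5 = 3.4575
  [5→6.5]: (1.62+0.87)/2 × 1.5 = 1.8675
  [6.5→8.5]: (0.87+0.38)/2 × 2 = 1.25
  Sum = 20.09 mcg/mL·h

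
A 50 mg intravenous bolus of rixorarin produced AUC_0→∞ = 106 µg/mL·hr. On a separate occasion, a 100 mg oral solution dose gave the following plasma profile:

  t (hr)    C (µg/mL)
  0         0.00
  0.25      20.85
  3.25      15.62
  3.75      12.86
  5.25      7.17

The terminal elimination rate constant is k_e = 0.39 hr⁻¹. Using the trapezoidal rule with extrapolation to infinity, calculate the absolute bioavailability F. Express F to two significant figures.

F = 0.46

Trapezoidal AUC_0→5.25 (oral solution):
  [0→0.25]: (0.00+20.85)/2 × 0.25 = 2.60625
  [0.25→3.25]: (20.85+15.62)/2 × 3 = 54.705
  [3.25→3.75]: (15.62+12.86)/2 × 0.5 = 7.12
  [3.75→5.25]: (12.86+7.17)/2 × 1.5 = 15.0225
  Sum = 79.45375 µg/mL·hr
Tail: C_last/k_e = 7.17/0.39 = 18.385
AUC_0→∞ (oral solution) = 79.45375 + 18.385 = 97.83875 µg/mL·hr
F = (AUC_ev/D_ev)/(AUC_iv/D_iv) = (97.83875/100)/(106/50) = 0.9783875/2.12 = 0.4615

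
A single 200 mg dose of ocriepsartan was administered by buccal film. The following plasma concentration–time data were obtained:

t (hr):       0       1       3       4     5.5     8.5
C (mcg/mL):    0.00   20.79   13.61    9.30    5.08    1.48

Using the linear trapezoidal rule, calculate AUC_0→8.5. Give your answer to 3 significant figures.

Trapezoidal AUC_0→8.5:
  [0→1]: (0.00+20.79)/2 × 1 = 10.395
  [1→3]: (20.79+13.61)/2 × 2 = 34.4
  [3→4]: (13.61+9.30)/2 × 1 = 11.455
  [4→5.5]: (9.30+5.08)/2 × 1.5 = 10.785
  [5.5→8.5]: (5.08+1.48)/2 × 3 = 9.84
  Sum = 76.875 mcg/mL·hr

AUC = 76.9 mcg/mL·hr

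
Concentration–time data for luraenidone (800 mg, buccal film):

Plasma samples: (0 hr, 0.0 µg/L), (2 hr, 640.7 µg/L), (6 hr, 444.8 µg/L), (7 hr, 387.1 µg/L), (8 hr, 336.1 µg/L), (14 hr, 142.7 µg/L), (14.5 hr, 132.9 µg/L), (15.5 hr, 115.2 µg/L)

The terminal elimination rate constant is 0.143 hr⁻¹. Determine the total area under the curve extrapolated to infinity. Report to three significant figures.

Trapezoidal AUC_0→15.5:
  [0→2]: (0.0+640.7)/2 × 2 = 640.7
  [2→6]: (640.7+444.8)/2 × 4 = 2171.0
  [6→7]: (444.8+387.1)/2 × 1 = 415.95
  [7→8]: (387.1+336.1)/2 × 1 = 361.6
  [8→14]: (336.1+142.7)/2 × 6 = 1436.4
  [14→14.5]: (142.7+132.9)/2 × 0.5 = 68.9
  [14.5→15.5]: (132.9+115.2)/2 × 1 = 124.05
  Sum = 5218.6 µg/L·hr
Extrapolated tail: C_last / k_e = 115.2 / 0.143 = 805.594
AUC_0→∞ = 5218.6 + 805.594 = 6024.194 µg/L·hr

AUC = 6020 µg/L·hr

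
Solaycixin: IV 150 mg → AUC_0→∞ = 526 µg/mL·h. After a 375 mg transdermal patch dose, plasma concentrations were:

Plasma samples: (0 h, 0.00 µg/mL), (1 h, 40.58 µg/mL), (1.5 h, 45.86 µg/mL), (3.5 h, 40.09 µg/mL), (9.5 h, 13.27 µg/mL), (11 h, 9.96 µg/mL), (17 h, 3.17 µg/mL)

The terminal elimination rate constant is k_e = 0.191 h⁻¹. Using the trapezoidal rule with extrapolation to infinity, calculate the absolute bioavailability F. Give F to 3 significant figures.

F = 0.275

Trapezoidal AUC_0→17 (transdermal patch):
  [0→1]: (0.00+40.58)/2 × 1 = 20.29
  [1→1.5]: (40.58+45.86)/2 × 0.5 = 21.61
  [1.5→3.5]: (45.86+40.09)/2 × 2 = 85.95
  [3.5→9.5]: (40.09+13.27)/2 × 6 = 160.08
  [9.5→11]: (13.27+9.96)/2 × 1.5 = 17.4225
  [11→17]: (9.96+3.17)/2 × 6 = 39.39
  Sum = 344.7425 µg/mL·h
Tail: C_last/k_e = 3.17/0.191 = 16.597
AUC_0→∞ (transdermal patch) = 344.7425 + 16.597 = 361.3395 µg/mL·h
F = (AUC_ev/D_ev)/(AUC_iv/D_iv) = (361.3395/375)/(526/150) = 0.963572/3.50667 = 0.2748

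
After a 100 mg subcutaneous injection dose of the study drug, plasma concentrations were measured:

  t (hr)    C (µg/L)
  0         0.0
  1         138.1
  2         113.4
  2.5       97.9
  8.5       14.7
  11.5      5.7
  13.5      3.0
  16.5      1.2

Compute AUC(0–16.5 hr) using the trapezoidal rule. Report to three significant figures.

AUC = 631 µg/L·hr

Trapezoidal AUC_0→16.5:
  [0→1]: (0.0+138.1)/2 × 1 = 69.05
  [1→2]: (138.1+113.4)/2 × 1 = 125.75
  [2→2.5]: (113.4+97.9)/2 × 0.5 = 52.825
  [2.5→8.5]: (97.9+14.7)/2 × 6 = 337.8
  [8.5→11.5]: (14.7+5.7)/2 × 3 = 30.6
  [11.5→13.5]: (5.7+3.0)/2 × 2 = 8.7
  [13.5→16.5]: (3.0+1.2)/2 × 3 = 6.3
  Sum = 631.025 µg/L·hr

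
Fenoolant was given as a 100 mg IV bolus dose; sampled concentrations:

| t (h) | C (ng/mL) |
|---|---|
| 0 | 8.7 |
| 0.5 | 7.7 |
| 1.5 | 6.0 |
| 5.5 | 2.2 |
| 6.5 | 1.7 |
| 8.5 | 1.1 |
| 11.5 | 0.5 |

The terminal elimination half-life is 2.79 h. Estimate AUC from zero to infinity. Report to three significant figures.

Trapezoidal AUC_0→11.5:
  [0→0.5]: (8.7+7.7)/2 × 0.5 = 4.1
  [0.5→1.5]: (7.7+6.0)/2 × 1 = 6.85
  [1.5→5.5]: (6.0+2.2)/2 × 4 = 16.4
  [5.5→6.5]: (2.2+1.7)/2 × 1 = 1.95
  [6.5→8.5]: (1.7+1.1)/2 × 2 = 2.8
  [8.5→11.5]: (1.1+0.5)/2 × 3 = 2.4
  Sum = 34.5 ng/mL·h
k_e = ln2 / t½ = 0.693147 / 2.79 = 0.2484 h^-1
Extrapolated tail: C_last / k_e = 0.5 / 0.2484 = 2.013
AUC_0→∞ = 34.5 + 2.013 = 36.513 ng/mL·h

AUC = 36.5 ng/mL·h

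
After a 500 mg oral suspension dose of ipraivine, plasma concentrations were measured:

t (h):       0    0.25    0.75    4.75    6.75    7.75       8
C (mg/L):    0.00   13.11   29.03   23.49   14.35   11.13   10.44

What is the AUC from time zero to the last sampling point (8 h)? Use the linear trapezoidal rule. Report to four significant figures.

Trapezoidal AUC_0→8:
  [0→0.25]: (0.00+13.11)/2 × 0.25 = 1.63875
  [0.25→0.75]: (13.11+29.03)/2 × 0.5 = 10.535
  [0.75→4.75]: (29.03+23.49)/2 × 4 = 105.04
  [4.75→6.75]: (23.49+14.35)/2 × 2 = 37.84
  [6.75→7.75]: (14.35+11.13)/2 × 1 = 12.74
  [7.75→8]: (11.13+10.44)/2 × 0.25 = 2.69625
  Sum = 170.49 mg/L·h

AUC = 170.5 mg/L·h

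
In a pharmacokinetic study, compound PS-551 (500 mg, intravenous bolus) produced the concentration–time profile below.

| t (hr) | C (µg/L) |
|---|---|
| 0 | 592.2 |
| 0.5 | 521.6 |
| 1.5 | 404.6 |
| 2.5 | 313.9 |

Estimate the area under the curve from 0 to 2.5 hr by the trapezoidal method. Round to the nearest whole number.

Trapezoidal AUC_0→2.5:
  [0→0.5]: (592.2+521.6)/2 × 0.5 = 278.45
  [0.5→1.5]: (521.6+404.6)/2 × 1 = 463.1
  [1.5→2.5]: (404.6+313.9)/2 × 1 = 359.25
  Sum = 1100.8 µg/L·hr

AUC = 1101 µg/L·hr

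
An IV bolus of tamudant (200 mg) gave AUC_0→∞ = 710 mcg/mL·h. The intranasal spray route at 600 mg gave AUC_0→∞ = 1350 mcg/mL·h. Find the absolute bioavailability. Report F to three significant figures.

F = (AUC_ev / D_ev) / (AUC_iv / D_iv)
  = (1350/600) / (710/200)
  = 2.25 / 3.55 = 0.6338

F = 0.634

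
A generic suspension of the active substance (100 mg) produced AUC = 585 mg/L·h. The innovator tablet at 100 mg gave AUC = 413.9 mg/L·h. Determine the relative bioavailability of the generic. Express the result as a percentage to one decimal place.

F_rel = 141.3%

F_rel = (AUC_test/D_test) / (AUC_ref/D_ref)
      = (585/100) / (413.9/100)
      = 5.85 / 4.139 = 1.4134 = 141.34%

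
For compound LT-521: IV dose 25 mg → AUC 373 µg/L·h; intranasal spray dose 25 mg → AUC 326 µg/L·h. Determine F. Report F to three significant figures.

F = (AUC_ev / D_ev) / (AUC_iv / D_iv)
  = (326/25) / (373/25)
  = 13.04 / 14.92 = 0.8740

F = 0.874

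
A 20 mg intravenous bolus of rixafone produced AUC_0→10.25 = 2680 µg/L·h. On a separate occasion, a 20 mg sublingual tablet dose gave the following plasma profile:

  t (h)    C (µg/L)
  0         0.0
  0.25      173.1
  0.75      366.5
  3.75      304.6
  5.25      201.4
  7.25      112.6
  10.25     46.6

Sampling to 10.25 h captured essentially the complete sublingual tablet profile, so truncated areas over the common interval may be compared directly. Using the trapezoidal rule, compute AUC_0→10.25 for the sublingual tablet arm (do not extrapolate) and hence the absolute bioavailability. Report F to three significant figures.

F = 0.782

Trapezoidal AUC_0→10.25 (sublingual tablet):
  [0→0.25]: (0.0+173.1)/2 × 0.25 = 21.6375
  [0.25→0.75]: (173.1+366.5)/2 × 0.5 = 134.9
  [0.75→3.75]: (366.5+304.6)/2 × 3 = 1006.65
  [3.75→5.25]: (304.6+201.4)/2 × 1.5 = 379.5
  [5.25→7.25]: (201.4+112.6)/2 × 2 = 314.0
  [7.25→10.25]: (112.6+46.6)/2 × 3 = 238.8
  Sum = 2095.4875 µg/L·h
F = (AUC_ev/D_ev)/(AUC_iv/D_iv) = (2095.4875/20)/(2680/20) = 104.774/134 = 0.7819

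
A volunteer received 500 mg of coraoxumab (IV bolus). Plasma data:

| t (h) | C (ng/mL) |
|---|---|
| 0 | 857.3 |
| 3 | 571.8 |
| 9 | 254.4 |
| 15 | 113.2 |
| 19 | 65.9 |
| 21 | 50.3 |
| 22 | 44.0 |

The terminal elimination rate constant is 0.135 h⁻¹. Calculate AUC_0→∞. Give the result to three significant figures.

AUC = 6570 ng/mL·h

Trapezoidal AUC_0→22:
  [0→3]: (857.3+571.8)/2 × 3 = 2143.65
  [3→9]: (571.8+254.4)/2 × 6 = 2478.6
  [9→15]: (254.4+113.2)/2 × 6 = 1102.8
  [15→19]: (113.2+65.9)/2 × 4 = 358.2
  [19→21]: (65.9+50.3)/2 × 2 = 116.2
  [21→22]: (50.3+44.0)/2 × 1 = 47.15
  Sum = 6246.6 ng/mL·h
Extrapolated tail: C_last / k_e = 44.0 / 0.135 = 325.926
AUC_0→∞ = 6246.6 + 325.926 = 6572.526 ng/mL·h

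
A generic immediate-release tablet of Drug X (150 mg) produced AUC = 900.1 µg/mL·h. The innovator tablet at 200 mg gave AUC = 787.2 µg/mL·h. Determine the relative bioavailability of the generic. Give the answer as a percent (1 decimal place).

F_rel = 152.5%

F_rel = (AUC_test/D_test) / (AUC_ref/D_ref)
      = (900.1/150) / (787.2/200)
      = 6.00067 / 3.936 = 1.5246 = 152.46%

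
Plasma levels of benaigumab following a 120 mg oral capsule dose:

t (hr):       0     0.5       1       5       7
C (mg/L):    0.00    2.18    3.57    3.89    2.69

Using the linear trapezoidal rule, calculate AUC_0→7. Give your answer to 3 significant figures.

AUC = 23.5 mg/L·hr

Trapezoidal AUC_0→7:
  [0→0.5]: (0.00+2.18)/2 × 0.5 = 0.545
  [0.5→1]: (2.18+3.57)/2 × 0.5 = 1.4375
  [1→5]: (3.57+3.89)/2 × 4 = 14.92
  [5→7]: (3.89+2.69)/2 × 2 = 6.58
  Sum = 23.4825 mg/L·hr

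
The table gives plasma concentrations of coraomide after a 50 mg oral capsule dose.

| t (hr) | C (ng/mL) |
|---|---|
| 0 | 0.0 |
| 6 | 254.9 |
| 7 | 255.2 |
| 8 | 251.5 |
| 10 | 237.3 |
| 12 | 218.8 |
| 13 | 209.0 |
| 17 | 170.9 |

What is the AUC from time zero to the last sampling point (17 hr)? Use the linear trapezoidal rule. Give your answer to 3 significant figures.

AUC = 3190 ng/mL·hr

Trapezoidal AUC_0→17:
  [0→6]: (0.0+254.9)/2 × 6 = 764.7
  [6→7]: (254.9+255.2)/2 × 1 = 255.05
  [7→8]: (255.2+251.5)/2 × 1 = 253.35
  [8→10]: (251.5+237.3)/2 × 2 = 488.8
  [10→12]: (237.3+218.8)/2 × 2 = 456.1
  [12→13]: (218.8+209.0)/2 × 1 = 213.9
  [13→17]: (209.0+170.9)/2 × 4 = 759.8
  Sum = 3191.7 ng/mL·hr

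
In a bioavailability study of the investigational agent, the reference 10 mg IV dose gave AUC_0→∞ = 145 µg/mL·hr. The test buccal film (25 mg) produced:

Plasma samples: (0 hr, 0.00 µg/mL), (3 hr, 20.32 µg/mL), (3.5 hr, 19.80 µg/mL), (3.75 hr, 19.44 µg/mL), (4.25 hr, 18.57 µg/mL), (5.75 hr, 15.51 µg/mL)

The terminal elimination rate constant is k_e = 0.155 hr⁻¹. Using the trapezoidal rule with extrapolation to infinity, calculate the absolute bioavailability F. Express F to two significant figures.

Trapezoidal AUC_0→5.75 (buccal film):
  [0→3]: (0.00+20.32)/2 × 3 = 30.48
  [3→3.5]: (20.32+19.80)/2 × 0.5 = 10.03
  [3.5→3.75]: (19.80+19.44)/2 × 0.25 = 4.905
  [3.75→4.25]: (19.44+18.57)/2 × 0.5 = 9.5025
  [4.25→5.75]: (18.57+15.51)/2 × 1.5 = 25.56
  Sum = 80.4775 µg/mL·hr
Tail: C_last/k_e = 15.51/0.155 = 100.065
AUC_0→∞ (buccal film) = 80.4775 + 100.065 = 180.5425 µg/mL·hr
F = (AUC_ev/D_ev)/(AUC_iv/D_iv) = (180.5425/25)/(145/10) = 7.2217/14.5 = 0.4980

F = 0.50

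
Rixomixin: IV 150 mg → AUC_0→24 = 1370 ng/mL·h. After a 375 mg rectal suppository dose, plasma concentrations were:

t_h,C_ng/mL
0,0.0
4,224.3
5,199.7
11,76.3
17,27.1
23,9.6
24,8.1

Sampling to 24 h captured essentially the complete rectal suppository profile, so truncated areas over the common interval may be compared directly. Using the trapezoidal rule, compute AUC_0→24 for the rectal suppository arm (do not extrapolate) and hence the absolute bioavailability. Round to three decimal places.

F = 0.560

Trapezoidal AUC_0→24 (rectal suppository):
  [0→4]: (0.0+224.3)/2 × 4 = 448.6
  [4→5]: (224.3+199.7)/2 × 1 = 212.0
  [5→11]: (199.7+76.3)/2 × 6 = 828.0
  [11→17]: (76.3+27.1)/2 × 6 = 310.2
  [17→23]: (27.1+9.6)/2 × 6 = 110.1
  [23→24]: (9.6+8.1)/2 × 1 = 8.85
  Sum = 1917.75 ng/mL·h
F = (AUC_ev/D_ev)/(AUC_iv/D_iv) = (1917.75/375)/(1370/150) = 5.114/9.13333 = 0.5599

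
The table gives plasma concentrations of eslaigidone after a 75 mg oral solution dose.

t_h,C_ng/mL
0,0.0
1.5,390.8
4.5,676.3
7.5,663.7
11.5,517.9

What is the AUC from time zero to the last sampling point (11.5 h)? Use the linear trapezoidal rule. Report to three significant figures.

AUC = 6270 ng/mL·h

Trapezoidal AUC_0→11.5:
  [0→1.5]: (0.0+390.8)/2 × 1.5 = 293.1
  [1.5→4.5]: (390.8+676.3)/2 × 3 = 1600.65
  [4.5→7.5]: (676.3+663.7)/2 × 3 = 2010.0
  [7.5→11.5]: (663.7+517.9)/2 × 4 = 2363.2
  Sum = 6266.95 ng/mL·h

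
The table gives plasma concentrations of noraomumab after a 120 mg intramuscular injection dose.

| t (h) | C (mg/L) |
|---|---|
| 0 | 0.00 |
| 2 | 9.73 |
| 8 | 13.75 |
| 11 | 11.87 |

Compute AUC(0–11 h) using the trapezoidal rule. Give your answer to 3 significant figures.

AUC = 119 mg/L·h

Trapezoidal AUC_0→11:
  [0→2]: (0.00+9.73)/2 × 2 = 9.73
  [2→8]: (9.73+13.75)/2 × 6 = 70.44
  [8→11]: (13.75+11.87)/2 × 3 = 38.43
  Sum = 118.6 mg/L·h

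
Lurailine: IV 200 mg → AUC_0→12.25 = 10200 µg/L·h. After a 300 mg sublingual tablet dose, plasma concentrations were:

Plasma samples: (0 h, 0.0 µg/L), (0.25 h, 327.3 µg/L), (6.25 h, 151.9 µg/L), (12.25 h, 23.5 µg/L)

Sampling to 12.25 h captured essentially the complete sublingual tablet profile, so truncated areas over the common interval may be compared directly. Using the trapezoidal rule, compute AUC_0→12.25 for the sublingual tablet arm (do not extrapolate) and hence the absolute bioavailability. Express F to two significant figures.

Trapezoidal AUC_0→12.25 (sublingual tablet):
  [0→0.25]: (0.0+327.3)/2 × 0.25 = 40.9125
  [0.25→6.25]: (327.3+151.9)/2 × 6 = 1437.6
  [6.25→12.25]: (151.9+23.5)/2 × 6 = 526.2
  Sum = 2004.7125 µg/L·h
F = (AUC_ev/D_ev)/(AUC_iv/D_iv) = (2004.7125/300)/(10200/200) = 6.682375/51 = 0.1310

F = 0.13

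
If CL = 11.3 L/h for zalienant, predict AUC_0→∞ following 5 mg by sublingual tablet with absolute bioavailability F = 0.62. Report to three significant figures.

AUC_0→∞ = F × Dose / CL
        = 0.62 × 5 / 11.3 = 0.274336 mg/L·h

AUC = 0.274 mg/L·h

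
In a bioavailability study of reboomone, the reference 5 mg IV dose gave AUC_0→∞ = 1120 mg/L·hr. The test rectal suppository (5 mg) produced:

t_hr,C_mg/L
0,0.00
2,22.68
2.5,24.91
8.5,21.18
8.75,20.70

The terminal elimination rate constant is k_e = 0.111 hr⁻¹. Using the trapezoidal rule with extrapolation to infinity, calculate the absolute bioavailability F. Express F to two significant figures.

Trapezoidal AUC_0→8.75 (rectal suppository):
  [0→2]: (0.00+22.68)/2 × 2 = 22.68
  [2→2.5]: (22.68+24.91)/2 × 0.5 = 11.8975
  [2.5→8.5]: (24.91+21.18)/2 × 6 = 138.27
  [8.5→8.75]: (21.18+20.70)/2 × 0.25 = 5.235
  Sum = 178.0825 mg/L·hr
Tail: C_last/k_e = 20.70/0.111 = 186.486
AUC_0→∞ (rectal suppository) = 178.0825 + 186.486 = 364.5685 mg/L·hr
F = (AUC_ev/D_ev)/(AUC_iv/D_iv) = (364.5685/5)/(1120/5) = 72.9137/224 = 0.3255

F = 0.33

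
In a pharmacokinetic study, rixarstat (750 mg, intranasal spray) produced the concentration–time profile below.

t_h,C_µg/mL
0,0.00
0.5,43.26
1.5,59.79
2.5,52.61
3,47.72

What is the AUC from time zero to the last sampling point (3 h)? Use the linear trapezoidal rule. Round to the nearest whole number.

Trapezoidal AUC_0→3:
  [0→0.5]: (0.00+43.26)/2 × 0.5 = 10.815
  [0.5→1.5]: (43.26+59.79)/2 × 1 = 51.525
  [1.5→2.5]: (59.79+52.61)/2 × 1 = 56.2
  [2.5→3]: (52.61+47.72)/2 × 0.5 = 25.0825
  Sum = 143.6225 µg/mL·h

AUC = 144 µg/mL·h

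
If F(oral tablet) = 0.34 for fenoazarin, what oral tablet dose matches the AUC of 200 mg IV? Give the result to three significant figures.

For equal systemic exposure: F × D_ev = D_iv
D_ev = D_iv / F = 200 / 0.34 = 588.235 mg

D_oral = 588 mg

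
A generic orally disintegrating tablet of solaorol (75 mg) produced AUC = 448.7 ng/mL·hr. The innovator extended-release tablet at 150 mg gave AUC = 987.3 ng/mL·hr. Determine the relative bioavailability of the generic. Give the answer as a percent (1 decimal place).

F_rel = (AUC_test/D_test) / (AUC_ref/D_ref)
      = (448.7/75) / (987.3/150)
      = 5.98267 / 6.582 = 0.9089 = 90.89%

F_rel = 90.9%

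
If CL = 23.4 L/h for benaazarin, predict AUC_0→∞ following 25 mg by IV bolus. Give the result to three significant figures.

AUC_0→∞ = Dose_iv / CL
        = 25 / 23.4 = 1.06838 mg/L·h

AUC = 1.07 mg/L·h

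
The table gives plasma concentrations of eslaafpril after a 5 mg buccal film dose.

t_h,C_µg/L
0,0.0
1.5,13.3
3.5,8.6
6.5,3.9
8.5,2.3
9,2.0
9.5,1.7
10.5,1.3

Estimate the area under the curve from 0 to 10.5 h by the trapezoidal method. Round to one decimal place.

Trapezoidal AUC_0→10.5:
  [0→1.5]: (0.0+13.3)/2 × 1.5 = 9.975
  [1.5→3.5]: (13.3+8.6)/2 × 2 = 21.9
  [3.5→6.5]: (8.6+3.9)/2 × 3 = 18.75
  [6.5→8.5]: (3.9+2.3)/2 × 2 = 6.2
  [8.5→9]: (2.3+2.0)/2 × 0.5 = 1.075
  [9→9.5]: (2.0+1.7)/2 × 0.5 = 0.925
  [9.5→10.5]: (1.7+1.3)/2 × 1 = 1.5
  Sum = 60.325 µg/L·h

AUC = 60.3 µg/L·h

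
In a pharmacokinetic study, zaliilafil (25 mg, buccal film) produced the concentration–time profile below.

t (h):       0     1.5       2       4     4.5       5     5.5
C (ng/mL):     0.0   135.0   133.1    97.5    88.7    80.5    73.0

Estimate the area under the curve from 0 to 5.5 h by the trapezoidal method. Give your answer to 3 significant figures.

AUC = 526 ng/mL·h

Trapezoidal AUC_0→5.5:
  [0→1.5]: (0.0+135.0)/2 × 1.5 = 101.25
  [1.5→2]: (135.0+133.1)/2 × 0.5 = 67.025
  [2→4]: (133.1+97.5)/2 × 2 = 230.6
  [4→4.5]: (97.5+88.7)/2 × 0.5 = 46.55
  [4.5→5]: (88.7+80.5)/2 × 0.5 = 42.3
  [5→5.5]: (80.5+73.0)/2 × 0.5 = 38.375
  Sum = 526.1 ng/mL·h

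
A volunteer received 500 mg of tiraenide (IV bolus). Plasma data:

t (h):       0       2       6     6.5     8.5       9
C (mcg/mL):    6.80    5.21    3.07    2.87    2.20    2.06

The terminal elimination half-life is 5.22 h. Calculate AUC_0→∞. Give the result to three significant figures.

Trapezoidal AUC_0→9:
  [0→2]: (6.80+5.21)/2 × 2 = 12.01
  [2→6]: (5.21+3.07)/2 × 4 = 16.56
  [6→6.5]: (3.07+2.87)/2 × 0.5 = 1.485
  [6.5→8.5]: (2.87+2.20)/2 × 2 = 5.07
  [8.5→9]: (2.20+2.06)/2 × 0.5 = 1.065
  Sum = 36.19 mcg/mL·h
k_e = ln2 / t½ = 0.693147 / 5.22 = 0.1328 h^-1
Extrapolated tail: C_last / k_e = 2.06 / 0.1328 = 15.512
AUC_0→∞ = 36.19 + 15.512 = 51.702 mcg/mL·h

AUC = 51.7 mcg/mL·h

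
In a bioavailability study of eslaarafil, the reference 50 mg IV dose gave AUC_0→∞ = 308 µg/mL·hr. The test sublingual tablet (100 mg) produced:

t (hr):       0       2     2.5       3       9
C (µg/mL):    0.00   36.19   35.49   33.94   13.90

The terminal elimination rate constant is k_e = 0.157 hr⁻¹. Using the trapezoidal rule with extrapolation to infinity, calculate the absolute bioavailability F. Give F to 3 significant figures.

Trapezoidal AUC_0→9 (sublingual tablet):
  [0→2]: (0.00+36.19)/2 × 2 = 36.19
  [2→2.5]: (36.19+35.49)/2 × 0.5 = 17.92
  [2.5→3]: (35.49+33.94)/2 × 0.5 = 17.3575
  [3→9]: (33.94+13.90)/2 × 6 = 143.52
  Sum = 214.9875 µg/mL·hr
Tail: C_last/k_e = 13.90/0.157 = 88.535
AUC_0→∞ (sublingual tablet) = 214.9875 + 88.535 = 303.5225 µg/mL·hr
F = (AUC_ev/D_ev)/(AUC_iv/D_iv) = (303.5225/100)/(308/50) = 3.035225/6.16 = 0.4927

F = 0.493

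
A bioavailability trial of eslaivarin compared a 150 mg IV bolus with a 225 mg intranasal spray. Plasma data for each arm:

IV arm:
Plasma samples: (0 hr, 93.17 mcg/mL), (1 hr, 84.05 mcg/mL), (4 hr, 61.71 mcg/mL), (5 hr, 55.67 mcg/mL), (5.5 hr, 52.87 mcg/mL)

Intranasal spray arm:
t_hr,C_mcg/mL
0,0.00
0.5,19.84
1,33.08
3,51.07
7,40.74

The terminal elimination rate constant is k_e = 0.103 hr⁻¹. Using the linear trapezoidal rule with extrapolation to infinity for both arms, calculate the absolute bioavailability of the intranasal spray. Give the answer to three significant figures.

Trapezoidal AUC_0→5.5 (IV):
  [0→1]: (93.17+84.05)/2 × 1 = 88.61
  [1→4]: (84.05+61.71)/2 × 3 = 218.64
  [4→5]: (61.71+55.67)/2 × 1 = 58.69
  [5→5.5]: (55.67+52.87)/2 × 0.5 = 27.135
  Sum = 393.075 mcg/mL·hr
IV tail: 52.87/0.103 = 513.301; AUC_iv,0→∞ = 393.075 + 513.301 = 906.376 mcg/mL·hr
Trapezoidal AUC_0→7 (intranasal spray):
  [0→0.5]: (0.00+19.84)/2 × 0.5 = 4.96
  [0.5→1]: (19.84+33.08)/2 × 0.5 = 13.23
  [1→3]: (33.08+51.07)/2 × 2 = 84.15
  [3→7]: (51.07+40.74)/2 × 4 = 183.62
  Sum = 285.96 mcg/mL·hr
intranasal spray tail: 40.74/0.103 = 395.534; AUC_ev,0→∞ = 285.96 + 395.534 = 681.494 mcg/mL·hr
F = (AUC_ev/D_ev)/(AUC_iv/D_iv) = (681.494/225)/(906.376/150) = 3.02886/6.04251 = 0.5013

F = 0.501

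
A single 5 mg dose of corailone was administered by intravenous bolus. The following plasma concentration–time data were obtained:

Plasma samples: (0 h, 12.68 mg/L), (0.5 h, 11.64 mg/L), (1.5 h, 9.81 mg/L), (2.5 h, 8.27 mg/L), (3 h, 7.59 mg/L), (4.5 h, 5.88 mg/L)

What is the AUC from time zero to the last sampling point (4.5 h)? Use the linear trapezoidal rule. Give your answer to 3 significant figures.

Trapezoidal AUC_0→4.5:
  [0→0.5]: (12.68+11.64)/2 × 0.5 = 6.08
  [0.5→1.5]: (11.64+9.81)/2 × 1 = 10.725
  [1.5→2.5]: (9.81+8.27)/2 × 1 = 9.04
  [2.5→3]: (8.27+7.59)/2 × 0.5 = 3.965
  [3→4.5]: (7.59+5.88)/2 × 1.5 = 10.1025
  Sum = 39.9125 mg/L·h

AUC = 39.9 mg/L·h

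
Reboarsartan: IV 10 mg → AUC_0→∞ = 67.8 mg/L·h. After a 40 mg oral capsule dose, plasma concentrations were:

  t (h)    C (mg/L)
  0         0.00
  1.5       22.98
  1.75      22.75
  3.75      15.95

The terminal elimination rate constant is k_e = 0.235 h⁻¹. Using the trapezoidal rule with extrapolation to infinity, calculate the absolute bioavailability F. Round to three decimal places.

Trapezoidal AUC_0→3.75 (oral capsule):
  [0→1.5]: (0.00+22.98)/2 × 1.5 = 17.235
  [1.5→1.75]: (22.98+22.75)/2 × 0.25 = 5.71625
  [1.75→3.75]: (22.75+15.95)/2 × 2 = 38.7
  Sum = 61.65125 mg/L·h
Tail: C_last/k_e = 15.95/0.235 = 67.872
AUC_0→∞ (oral capsule) = 61.65125 + 67.872 = 129.52325 mg/L·h
F = (AUC_ev/D_ev)/(AUC_iv/D_iv) = (129.52325/40)/(67.8/10) = 3.23808/6.78 = 0.4776

F = 0.478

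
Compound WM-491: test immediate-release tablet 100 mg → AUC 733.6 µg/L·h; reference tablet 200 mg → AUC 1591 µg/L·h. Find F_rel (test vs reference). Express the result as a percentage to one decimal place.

F_rel = 92.2%

F_rel = (AUC_test/D_test) / (AUC_ref/D_ref)
      = (733.6/100) / (1591/200)
      = 7.336 / 7.955 = 0.9222 = 92.22%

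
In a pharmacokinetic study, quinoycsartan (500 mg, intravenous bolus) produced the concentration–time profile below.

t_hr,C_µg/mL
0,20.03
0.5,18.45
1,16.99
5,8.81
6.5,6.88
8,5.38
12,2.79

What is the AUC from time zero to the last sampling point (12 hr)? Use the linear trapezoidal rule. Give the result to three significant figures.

AUC = 107 µg/mL·hr

Trapezoidal AUC_0→12:
  [0→0.5]: (20.03+18.45)/2 × 0.5 = 9.62
  [0.5→1]: (18.45+16.99)/2 × 0.5 = 8.86
  [1→5]: (16.99+8.81)/2 × 4 = 51.6
  [5→6.5]: (8.81+6.88)/2 × 1.5 = 11.7675
  [6.5→8]: (6.88+5.38)/2 × 1.5 = 9.195
  [8→12]: (5.38+2.79)/2 × 4 = 16.34
  Sum = 107.3825 µg/mL·hr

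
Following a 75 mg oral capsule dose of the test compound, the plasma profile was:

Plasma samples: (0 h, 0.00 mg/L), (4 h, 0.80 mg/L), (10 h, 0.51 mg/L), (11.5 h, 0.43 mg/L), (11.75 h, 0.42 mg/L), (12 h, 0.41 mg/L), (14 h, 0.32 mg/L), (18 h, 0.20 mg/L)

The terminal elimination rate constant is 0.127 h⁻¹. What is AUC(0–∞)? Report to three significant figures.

AUC = 9.79 mg/L·h

Trapezoidal AUC_0→18:
  [0→4]: (0.00+0.80)/2 × 4 = 1.6
  [4→10]: (0.80+0.51)/2 × 6 = 3.93
  [10→11.5]: (0.51+0.43)/2 × 1.5 = 0.705
  [11.5→11.75]: (0.43+0.42)/2 × 0.25 = 0.10625
  [11.75→12]: (0.42+0.41)/2 × 0.25 = 0.10375
  [12→14]: (0.41+0.32)/2 × 2 = 0.73
  [14→18]: (0.32+0.20)/2 × 4 = 1.04
  Sum = 8.215 mg/L·h
Extrapolated tail: C_last / k_e = 0.20 / 0.127 = 1.575
AUC_0→∞ = 8.215 + 1.575 = 9.79 mg/L·h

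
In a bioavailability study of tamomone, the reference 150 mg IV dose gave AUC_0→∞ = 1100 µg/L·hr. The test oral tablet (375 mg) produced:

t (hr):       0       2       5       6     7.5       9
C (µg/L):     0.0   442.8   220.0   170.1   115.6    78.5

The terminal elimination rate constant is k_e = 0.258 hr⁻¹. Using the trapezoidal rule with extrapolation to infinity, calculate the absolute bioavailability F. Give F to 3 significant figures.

Trapezoidal AUC_0→9 (oral tablet):
  [0→2]: (0.0+442.8)/2 × 2 = 442.8
  [2→5]: (442.8+220.0)/2 × 3 = 994.2
  [5→6]: (220.0+170.1)/2 × 1 = 195.05
  [6→7.5]: (170.1+115.6)/2 × 1.5 = 214.275
  [7.5→9]: (115.6+78.5)/2 × 1.5 = 145.575
  Sum = 1991.9 µg/L·hr
Tail: C_last/k_e = 78.5/0.258 = 304.264
AUC_0→∞ (oral tablet) = 1991.9 + 304.264 = 2296.164 µg/L·hr
F = (AUC_ev/D_ev)/(AUC_iv/D_iv) = (2296.164/375)/(1100/150) = 6.123104/7.33333 = 0.8350

F = 0.835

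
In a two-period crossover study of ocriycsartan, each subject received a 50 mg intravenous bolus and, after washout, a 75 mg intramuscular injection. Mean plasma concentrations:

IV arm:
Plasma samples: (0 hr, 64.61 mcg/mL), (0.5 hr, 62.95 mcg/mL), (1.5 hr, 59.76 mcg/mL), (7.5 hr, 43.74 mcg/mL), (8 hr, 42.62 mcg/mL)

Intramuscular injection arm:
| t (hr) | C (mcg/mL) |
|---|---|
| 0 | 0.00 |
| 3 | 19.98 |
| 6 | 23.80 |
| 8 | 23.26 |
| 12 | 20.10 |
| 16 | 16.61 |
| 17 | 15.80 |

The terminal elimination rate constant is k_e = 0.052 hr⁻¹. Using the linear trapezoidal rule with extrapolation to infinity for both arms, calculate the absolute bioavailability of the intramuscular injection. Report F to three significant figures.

F = 0.334

Trapezoidal AUC_0→8 (IV):
  [0→0.5]: (64.61+62.95)/2 × 0.5 = 31.89
  [0.5→1.5]: (62.95+59.76)/2 × 1 = 61.355
  [1.5→7.5]: (59.76+43.74)/2 × 6 = 310.5
  [7.5→8]: (43.74+42.62)/2 × 0.5 = 21.59
  Sum = 425.335 mcg/mL·hr
IV tail: 42.62/0.052 = 819.615; AUC_iv,0→∞ = 425.335 + 819.615 = 1244.95 mcg/mL·hr
Trapezoidal AUC_0→17 (intramuscular injection):
  [0→3]: (0.00+19.98)/2 × 3 = 29.97
  [3→6]: (19.98+23.80)/2 × 3 = 65.67
  [6→8]: (23.80+23.26)/2 × 2 = 47.06
  [8→12]: (23.26+20.10)/2 × 4 = 86.72
  [12→16]: (20.10+16.61)/2 × 4 = 73.42
  [16→17]: (16.61+15.80)/2 × 1 = 16.205
  Sum = 319.045 mcg/mL·hr
intramuscular injection tail: 15.80/0.052 = 303.846; AUC_ev,0→∞ = 319.045 + 303.846 = 622.891 mcg/mL·hr
F = (AUC_ev/D_ev)/(AUC_iv/D_iv) = (622.891/75)/(1244.95/50) = 8.30521/24.899 = 0.3336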